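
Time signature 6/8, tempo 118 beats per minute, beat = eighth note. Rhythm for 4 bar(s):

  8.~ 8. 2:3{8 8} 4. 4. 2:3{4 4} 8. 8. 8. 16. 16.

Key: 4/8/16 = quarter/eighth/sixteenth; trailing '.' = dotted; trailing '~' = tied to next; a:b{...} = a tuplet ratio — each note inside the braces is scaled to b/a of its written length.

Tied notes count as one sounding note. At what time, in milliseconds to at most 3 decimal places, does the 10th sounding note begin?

1. 0.0ms @ 0 + 1525.424ms (3)
2. 1525.424ms @ 3 + 762.712ms (3/2)
3. 2288.136ms @ 9/2 + 762.712ms (3/2)
4. 3050.847ms @ 6 + 1525.424ms (3)
5. 4576.271ms @ 9 + 1525.424ms (3)
6. 6101.695ms @ 12 + 1525.424ms (3)
7. 7627.119ms @ 15 + 1525.424ms (3)
8. 9152.542ms @ 18 + 762.712ms (3/2)
9. 9915.254ms @ 39/2 + 762.712ms (3/2)
10. 10677.966ms @ 21 + 762.712ms (3/2)
11. 11440.678ms @ 45/2 + 381.356ms (3/4)
12. 11822.034ms @ 93/4 + 381.356ms (3/4)

note 10 onset = 21b = 10677.966ms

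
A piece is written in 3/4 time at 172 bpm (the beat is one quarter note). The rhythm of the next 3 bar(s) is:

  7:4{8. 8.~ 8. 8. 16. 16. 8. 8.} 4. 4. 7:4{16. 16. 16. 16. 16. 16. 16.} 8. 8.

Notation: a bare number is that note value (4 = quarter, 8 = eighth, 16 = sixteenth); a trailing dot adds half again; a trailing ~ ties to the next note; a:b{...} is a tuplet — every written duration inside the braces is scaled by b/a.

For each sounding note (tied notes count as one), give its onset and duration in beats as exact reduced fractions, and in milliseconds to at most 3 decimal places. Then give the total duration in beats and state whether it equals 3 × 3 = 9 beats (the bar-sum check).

1) 0.0ms=0b +149.502ms=3/7b
2) 149.502ms=3/7b +299.003ms=6/7b
3) 448.505ms=9/7b +149.502ms=3/7b
4) 598.007ms=12/7b +74.751ms=3/14b
5) 672.757ms=27/14b +74.751ms=3/14b
6) 747.508ms=15/7b +149.502ms=3/7b
7) 897.01ms=18/7b +149.502ms=3/7b
8) 1046.512ms=3b +523.256ms=3/2b
9) 1569.767ms=9/2b +523.256ms=3/2b
10) 2093.023ms=6b +74.751ms=3/14b
11) 2167.774ms=87/14b +74.751ms=3/14b
12) 2242.525ms=45/7b +74.751ms=3/14b
13) 2317.276ms=93/14b +74.751ms=3/14b
14) 2392.027ms=48/7b +74.751ms=3/14b
15) 2466.777ms=99/14b +74.751ms=3/14b
16) 2541.528ms=51/7b +74.751ms=3/14b
17) 2616.279ms=15/2b +261.628ms=3/4b
18) 2877.907ms=33/4b +261.628ms=3/4b
Σ=9b of 9 (172bpm 3/4) — PASS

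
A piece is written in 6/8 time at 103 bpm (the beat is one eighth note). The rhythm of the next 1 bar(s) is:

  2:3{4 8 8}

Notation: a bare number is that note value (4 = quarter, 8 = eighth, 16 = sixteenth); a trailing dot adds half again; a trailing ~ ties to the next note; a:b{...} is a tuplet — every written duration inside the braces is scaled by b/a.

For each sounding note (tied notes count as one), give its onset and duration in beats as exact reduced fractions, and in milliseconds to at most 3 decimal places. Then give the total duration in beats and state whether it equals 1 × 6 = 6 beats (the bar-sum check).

1) 0.0ms=0b +1747.573ms=3b
2) 1747.573ms=3b +873.786ms=3/2b
3) 2621.359ms=9/2b +873.786ms=3/2b
Σ=6b of 6 (103bpm 6/8) — PASS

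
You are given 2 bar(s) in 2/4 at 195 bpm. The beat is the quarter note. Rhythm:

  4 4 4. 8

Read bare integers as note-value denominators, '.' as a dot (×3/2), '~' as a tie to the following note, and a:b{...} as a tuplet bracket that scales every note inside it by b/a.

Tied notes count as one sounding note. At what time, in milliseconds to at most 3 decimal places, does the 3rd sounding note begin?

note 3 onset = 2b = 615.385ms

1. 0.0ms @ 0 + 307.692ms (1)
2. 307.692ms @ 1 + 307.692ms (1)
3. 615.385ms @ 2 + 461.538ms (3/2)
4. 1076.923ms @ 7/2 + 153.846ms (1/2)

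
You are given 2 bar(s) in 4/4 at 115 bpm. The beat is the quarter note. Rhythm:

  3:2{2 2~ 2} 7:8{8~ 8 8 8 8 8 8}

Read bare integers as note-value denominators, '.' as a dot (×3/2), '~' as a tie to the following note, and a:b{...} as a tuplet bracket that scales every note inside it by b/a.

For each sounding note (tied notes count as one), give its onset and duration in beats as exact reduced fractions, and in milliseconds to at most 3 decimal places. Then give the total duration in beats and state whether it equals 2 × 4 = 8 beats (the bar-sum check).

1) 0.0ms=0b +695.652ms=4/3b
2) 695.652ms=4/3b +1391.304ms=8/3b
3) 2086.957ms=4b +596.273ms=8/7b
4) 2683.23ms=36/7b +298.137ms=4/7b
5) 2981.366ms=40/7b +298.137ms=4/7b
6) 3279.503ms=44/7b +298.137ms=4/7b
7) 3577.64ms=48/7b +298.137ms=4/7b
8) 3875.776ms=52/7b +298.137ms=4/7b
Σ=8b of 8 (115bpm 4/4) — PASS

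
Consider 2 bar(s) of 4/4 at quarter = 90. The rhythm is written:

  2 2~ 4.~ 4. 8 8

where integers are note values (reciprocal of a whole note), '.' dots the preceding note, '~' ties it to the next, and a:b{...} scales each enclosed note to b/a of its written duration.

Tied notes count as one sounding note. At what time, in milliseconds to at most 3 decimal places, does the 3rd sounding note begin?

note 3 onset = 7b = 4666.667ms

1. 0.0ms @ 0 + 1333.333ms (2)
2. 1333.333ms @ 2 + 3333.333ms (5)
3. 4666.667ms @ 7 + 333.333ms (1/2)
4. 5000.0ms @ 15/2 + 333.333ms (1/2)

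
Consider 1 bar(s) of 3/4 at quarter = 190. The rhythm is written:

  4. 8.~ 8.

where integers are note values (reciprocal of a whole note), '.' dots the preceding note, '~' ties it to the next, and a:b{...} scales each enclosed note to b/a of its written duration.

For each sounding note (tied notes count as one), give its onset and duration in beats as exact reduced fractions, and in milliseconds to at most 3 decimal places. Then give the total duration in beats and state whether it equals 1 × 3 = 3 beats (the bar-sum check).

1) 0.0ms=0b +473.684ms=3/2b
2) 473.684ms=3/2b +473.684ms=3/2b
Σ=3b of 3 (190bpm 3/4) — PASS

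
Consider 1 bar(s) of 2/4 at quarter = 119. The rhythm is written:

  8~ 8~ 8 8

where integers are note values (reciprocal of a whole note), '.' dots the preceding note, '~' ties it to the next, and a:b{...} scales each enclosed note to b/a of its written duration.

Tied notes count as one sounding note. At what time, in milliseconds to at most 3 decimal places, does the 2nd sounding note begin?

note 2 onset = 3/2b = 756.303ms

1. 0.0ms @ 0 + 756.303ms (3/2)
2. 756.303ms @ 3/2 + 252.101ms (1/2)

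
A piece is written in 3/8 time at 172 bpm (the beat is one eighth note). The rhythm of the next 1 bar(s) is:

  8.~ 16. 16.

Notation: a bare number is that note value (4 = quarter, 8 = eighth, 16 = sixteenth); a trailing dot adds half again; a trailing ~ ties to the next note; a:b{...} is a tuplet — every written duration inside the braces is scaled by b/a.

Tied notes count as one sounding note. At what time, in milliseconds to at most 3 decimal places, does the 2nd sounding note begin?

1. 0.0ms @ 0 + 784.884ms (9/4)
2. 784.884ms @ 9/4 + 261.628ms (3/4)

note 2 onset = 9/4b = 784.884ms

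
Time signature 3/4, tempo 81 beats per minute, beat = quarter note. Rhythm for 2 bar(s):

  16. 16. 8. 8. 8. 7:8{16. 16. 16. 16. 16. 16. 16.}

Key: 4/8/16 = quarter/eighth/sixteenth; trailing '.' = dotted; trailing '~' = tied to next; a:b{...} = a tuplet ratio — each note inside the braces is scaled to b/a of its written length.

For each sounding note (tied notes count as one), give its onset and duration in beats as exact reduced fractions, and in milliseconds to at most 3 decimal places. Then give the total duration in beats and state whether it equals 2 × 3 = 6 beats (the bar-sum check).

1) 0.0ms=0b +277.778ms=3/8b
2) 277.778ms=3/8b +277.778ms=3/8b
3) 555.556ms=3/4b +555.556ms=3/4b
4) 1111.111ms=3/2b +555.556ms=3/4b
5) 1666.667ms=9/4b +555.556ms=3/4b
6) 2222.222ms=3b +317.46ms=3/7b
7) 2539.683ms=24/7b +317.46ms=3/7b
8) 2857.143ms=27/7b +317.46ms=3/7b
9) 3174.603ms=30/7b +317.46ms=3/7b
10) 3492.063ms=33/7b +317.46ms=3/7b
11) 3809.524ms=36/7b +317.46ms=3/7b
12) 4126.984ms=39/7b +317.46ms=3/7b
Σ=6b of 6 (81bpm 3/4) — PASS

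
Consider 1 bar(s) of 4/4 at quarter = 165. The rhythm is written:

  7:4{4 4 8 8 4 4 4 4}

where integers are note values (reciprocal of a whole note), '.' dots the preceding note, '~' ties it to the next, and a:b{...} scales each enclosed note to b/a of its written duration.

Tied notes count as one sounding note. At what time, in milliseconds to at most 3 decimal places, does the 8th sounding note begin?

1. 0.0ms @ 0 + 207.792ms (4/7)
2. 207.792ms @ 4/7 + 207.792ms (4/7)
3. 415.584ms @ 8/7 + 103.896ms (2/7)
4. 519.481ms @ 10/7 + 103.896ms (2/7)
5. 623.377ms @ 12/7 + 207.792ms (4/7)
6. 831.169ms @ 16/7 + 207.792ms (4/7)
7. 1038.961ms @ 20/7 + 207.792ms (4/7)
8. 1246.753ms @ 24/7 + 207.792ms (4/7)

note 8 onset = 24/7b = 1246.753ms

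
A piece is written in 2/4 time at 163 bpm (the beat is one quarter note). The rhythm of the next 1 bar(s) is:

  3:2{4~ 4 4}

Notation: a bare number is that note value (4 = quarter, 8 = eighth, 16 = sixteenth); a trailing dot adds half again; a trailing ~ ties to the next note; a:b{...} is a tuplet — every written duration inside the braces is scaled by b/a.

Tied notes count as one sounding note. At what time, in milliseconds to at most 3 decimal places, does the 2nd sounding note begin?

1. 0.0ms @ 0 + 490.798ms (4/3)
2. 490.798ms @ 4/3 + 245.399ms (2/3)

note 2 onset = 4/3b = 490.798ms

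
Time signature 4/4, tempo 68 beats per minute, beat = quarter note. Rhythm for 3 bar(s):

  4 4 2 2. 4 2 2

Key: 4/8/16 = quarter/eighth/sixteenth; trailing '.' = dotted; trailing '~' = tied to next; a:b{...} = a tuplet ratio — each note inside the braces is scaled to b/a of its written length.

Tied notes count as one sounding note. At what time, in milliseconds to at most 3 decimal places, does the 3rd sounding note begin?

1. 0.0ms @ 0 + 882.353ms (1)
2. 882.353ms @ 1 + 882.353ms (1)
3. 1764.706ms @ 2 + 1764.706ms (2)
4. 3529.412ms @ 4 + 2647.059ms (3)
5. 6176.471ms @ 7 + 882.353ms (1)
6. 7058.824ms @ 8 + 1764.706ms (2)
7. 8823.529ms @ 10 + 1764.706ms (2)

note 3 onset = 2b = 1764.706ms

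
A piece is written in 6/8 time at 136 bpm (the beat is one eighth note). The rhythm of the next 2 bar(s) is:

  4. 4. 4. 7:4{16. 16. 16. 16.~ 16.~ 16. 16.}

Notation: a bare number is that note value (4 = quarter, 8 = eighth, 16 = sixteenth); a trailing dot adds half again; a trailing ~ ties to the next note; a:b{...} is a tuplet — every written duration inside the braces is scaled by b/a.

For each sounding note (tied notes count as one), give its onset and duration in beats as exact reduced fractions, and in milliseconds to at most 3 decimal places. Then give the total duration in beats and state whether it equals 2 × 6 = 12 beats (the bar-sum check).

1) 0.0ms=0b +1323.529ms=3b
2) 1323.529ms=3b +1323.529ms=3b
3) 2647.059ms=6b +1323.529ms=3b
4) 3970.588ms=9b +189.076ms=3/7b
5) 4159.664ms=66/7b +189.076ms=3/7b
6) 4348.739ms=69/7b +189.076ms=3/7b
7) 4537.815ms=72/7b +567.227ms=9/7b
8) 5105.042ms=81/7b +189.076ms=3/7b
Σ=12b of 12 (136bpm 6/8) — PASS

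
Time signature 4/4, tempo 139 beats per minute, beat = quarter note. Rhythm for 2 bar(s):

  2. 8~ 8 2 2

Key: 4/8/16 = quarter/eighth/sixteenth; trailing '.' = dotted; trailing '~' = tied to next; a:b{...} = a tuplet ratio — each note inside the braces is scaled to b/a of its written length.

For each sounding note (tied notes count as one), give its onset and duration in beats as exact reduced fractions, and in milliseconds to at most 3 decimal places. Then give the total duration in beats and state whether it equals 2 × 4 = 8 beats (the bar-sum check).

1) 0.0ms=0b +1294.964ms=3b
2) 1294.964ms=3b +431.655ms=1b
3) 1726.619ms=4b +863.309ms=2b
4) 2589.928ms=6b +863.309ms=2b
Σ=8b of 8 (139bpm 4/4) — PASS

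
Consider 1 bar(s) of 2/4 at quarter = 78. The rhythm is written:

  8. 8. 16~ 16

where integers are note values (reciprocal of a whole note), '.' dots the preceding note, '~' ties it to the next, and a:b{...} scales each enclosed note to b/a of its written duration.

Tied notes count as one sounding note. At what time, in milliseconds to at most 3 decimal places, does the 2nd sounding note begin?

note 2 onset = 3/4b = 576.923ms

1. 0.0ms @ 0 + 576.923ms (3/4)
2. 576.923ms @ 3/4 + 576.923ms (3/4)
3. 1153.846ms @ 3/2 + 384.615ms (1/2)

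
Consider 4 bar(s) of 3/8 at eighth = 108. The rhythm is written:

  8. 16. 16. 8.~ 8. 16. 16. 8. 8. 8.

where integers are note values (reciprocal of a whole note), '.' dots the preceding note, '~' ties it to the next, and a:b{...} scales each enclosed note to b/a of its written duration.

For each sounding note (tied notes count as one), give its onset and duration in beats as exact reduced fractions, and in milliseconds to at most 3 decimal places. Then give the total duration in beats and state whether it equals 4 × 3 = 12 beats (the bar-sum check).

1) 0.0ms=0b +833.333ms=3/2b
2) 833.333ms=3/2b +416.667ms=3/4b
3) 1250.0ms=9/4b +416.667ms=3/4b
4) 1666.667ms=3b +1666.667ms=3b
5) 3333.333ms=6b +416.667ms=3/4b
6) 3750.0ms=27/4b +416.667ms=3/4b
7) 4166.667ms=15/2b +833.333ms=3/2b
8) 5000.0ms=9b +833.333ms=3/2b
9) 5833.333ms=21/2b +833.333ms=3/2b
Σ=12b of 12 (108bpm 3/8) — PASS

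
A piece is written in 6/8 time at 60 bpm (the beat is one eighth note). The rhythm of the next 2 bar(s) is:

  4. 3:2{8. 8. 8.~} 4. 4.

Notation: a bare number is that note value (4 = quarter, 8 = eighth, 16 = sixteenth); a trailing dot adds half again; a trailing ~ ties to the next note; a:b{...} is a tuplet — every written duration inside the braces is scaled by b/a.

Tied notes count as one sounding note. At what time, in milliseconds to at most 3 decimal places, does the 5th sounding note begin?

note 5 onset = 9b = 9000.0ms

1. 0.0ms @ 0 + 3000.0ms (3)
2. 3000.0ms @ 3 + 1000.0ms (1)
3. 4000.0ms @ 4 + 1000.0ms (1)
4. 5000.0ms @ 5 + 4000.0ms (4)
5. 9000.0ms @ 9 + 3000.0ms (3)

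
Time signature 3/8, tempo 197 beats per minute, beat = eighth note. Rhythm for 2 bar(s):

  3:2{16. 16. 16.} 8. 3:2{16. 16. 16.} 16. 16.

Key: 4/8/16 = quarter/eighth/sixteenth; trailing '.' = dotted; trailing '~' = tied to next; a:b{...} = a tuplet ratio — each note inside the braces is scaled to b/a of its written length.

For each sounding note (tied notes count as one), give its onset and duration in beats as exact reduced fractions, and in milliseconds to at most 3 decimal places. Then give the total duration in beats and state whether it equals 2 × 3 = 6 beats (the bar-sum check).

1) 0.0ms=0b +152.284ms=1/2b
2) 152.284ms=1/2b +152.284ms=1/2b
3) 304.569ms=1b +152.284ms=1/2b
4) 456.853ms=3/2b +456.853ms=3/2b
5) 913.706ms=3b +152.284ms=1/2b
6) 1065.99ms=7/2b +152.284ms=1/2b
7) 1218.274ms=4b +152.284ms=1/2b
8) 1370.558ms=9/2b +228.426ms=3/4b
9) 1598.985ms=21/4b +228.426ms=3/4b
Σ=6b of 6 (197bpm 3/8) — PASS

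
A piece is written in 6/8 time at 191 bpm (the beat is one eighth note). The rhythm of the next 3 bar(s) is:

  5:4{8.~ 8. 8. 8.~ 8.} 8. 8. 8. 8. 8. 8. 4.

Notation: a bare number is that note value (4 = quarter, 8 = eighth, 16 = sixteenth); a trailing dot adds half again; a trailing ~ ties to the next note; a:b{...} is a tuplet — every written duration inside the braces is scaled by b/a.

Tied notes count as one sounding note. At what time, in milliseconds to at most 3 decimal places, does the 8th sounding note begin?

1. 0.0ms @ 0 + 753.927ms (12/5)
2. 753.927ms @ 12/5 + 376.963ms (6/5)
3. 1130.89ms @ 18/5 + 753.927ms (12/5)
4. 1884.817ms @ 6 + 471.204ms (3/2)
5. 2356.021ms @ 15/2 + 471.204ms (3/2)
6. 2827.225ms @ 9 + 471.204ms (3/2)
7. 3298.429ms @ 21/2 + 471.204ms (3/2)
8. 3769.634ms @ 12 + 471.204ms (3/2)
9. 4240.838ms @ 27/2 + 471.204ms (3/2)
10. 4712.042ms @ 15 + 942.408ms (3)

note 8 onset = 12b = 3769.634ms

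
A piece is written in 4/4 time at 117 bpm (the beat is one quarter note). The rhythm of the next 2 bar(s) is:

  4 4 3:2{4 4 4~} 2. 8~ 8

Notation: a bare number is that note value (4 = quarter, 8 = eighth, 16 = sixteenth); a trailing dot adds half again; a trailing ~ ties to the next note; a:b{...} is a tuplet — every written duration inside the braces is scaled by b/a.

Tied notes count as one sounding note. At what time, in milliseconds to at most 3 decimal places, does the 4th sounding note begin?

1. 0.0ms @ 0 + 512.821ms (1)
2. 512.821ms @ 1 + 512.821ms (1)
3. 1025.641ms @ 2 + 341.88ms (2/3)
4. 1367.521ms @ 8/3 + 341.88ms (2/3)
5. 1709.402ms @ 10/3 + 1880.342ms (11/3)
6. 3589.744ms @ 7 + 512.821ms (1)

note 4 onset = 8/3b = 1367.521ms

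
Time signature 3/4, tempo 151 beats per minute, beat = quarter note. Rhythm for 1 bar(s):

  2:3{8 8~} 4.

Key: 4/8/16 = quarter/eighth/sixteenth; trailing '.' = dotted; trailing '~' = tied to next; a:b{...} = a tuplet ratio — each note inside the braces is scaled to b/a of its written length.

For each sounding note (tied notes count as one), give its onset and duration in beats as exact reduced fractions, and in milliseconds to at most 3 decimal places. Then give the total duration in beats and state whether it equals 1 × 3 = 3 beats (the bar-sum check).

1) 0.0ms=0b +298.013ms=3/4b
2) 298.013ms=3/4b +894.04ms=9/4b
Σ=3b of 3 (151bpm 3/4) — PASS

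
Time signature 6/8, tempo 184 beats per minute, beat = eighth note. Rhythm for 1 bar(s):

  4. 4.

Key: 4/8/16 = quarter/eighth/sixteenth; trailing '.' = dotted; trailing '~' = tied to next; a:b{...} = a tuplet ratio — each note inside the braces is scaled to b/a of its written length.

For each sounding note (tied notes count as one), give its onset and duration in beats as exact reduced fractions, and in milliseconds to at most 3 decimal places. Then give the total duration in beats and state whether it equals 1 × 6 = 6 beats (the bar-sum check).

1) 0.0ms=0b +978.261ms=3b
2) 978.261ms=3b +978.261ms=3b
Σ=6b of 6 (184bpm 6/8) — PASS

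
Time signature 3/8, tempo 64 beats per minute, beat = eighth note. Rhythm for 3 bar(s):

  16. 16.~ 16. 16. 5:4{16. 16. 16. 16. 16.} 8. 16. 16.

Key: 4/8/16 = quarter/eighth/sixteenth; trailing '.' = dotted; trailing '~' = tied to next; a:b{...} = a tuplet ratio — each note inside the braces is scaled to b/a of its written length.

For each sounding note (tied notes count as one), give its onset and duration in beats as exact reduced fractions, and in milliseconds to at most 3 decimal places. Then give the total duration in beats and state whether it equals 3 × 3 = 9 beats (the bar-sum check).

1) 0.0ms=0b +703.125ms=3/4b
2) 703.125ms=3/4b +1406.25ms=3/2b
3) 2109.375ms=9/4b +703.125ms=3/4b
4) 2812.5ms=3b +562.5ms=3/5b
5) 3375.0ms=18/5b +562.5ms=3/5b
6) 3937.5ms=21/5b +562.5ms=3/5b
7) 4500.0ms=24/5b +562.5ms=3/5b
8) 5062.5ms=27/5b +562.5ms=3/5b
9) 5625.0ms=6b +1406.25ms=3/2b
10) 7031.25ms=15/2b +703.125ms=3/4b
11) 7734.375ms=33/4b +703.125ms=3/4b
Σ=9b of 9 (64bpm 3/8) — PASS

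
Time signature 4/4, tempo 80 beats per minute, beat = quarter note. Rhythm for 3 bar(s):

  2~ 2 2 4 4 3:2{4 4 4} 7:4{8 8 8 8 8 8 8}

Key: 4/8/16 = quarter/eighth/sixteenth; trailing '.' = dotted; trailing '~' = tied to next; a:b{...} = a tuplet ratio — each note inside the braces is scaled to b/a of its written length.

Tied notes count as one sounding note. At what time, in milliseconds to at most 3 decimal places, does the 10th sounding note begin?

1. 0.0ms @ 0 + 3000.0ms (4)
2. 3000.0ms @ 4 + 1500.0ms (2)
3. 4500.0ms @ 6 + 750.0ms (1)
4. 5250.0ms @ 7 + 750.0ms (1)
5. 6000.0ms @ 8 + 500.0ms (2/3)
6. 6500.0ms @ 26/3 + 500.0ms (2/3)
7. 7000.0ms @ 28/3 + 500.0ms (2/3)
8. 7500.0ms @ 10 + 214.286ms (2/7)
9. 7714.286ms @ 72/7 + 214.286ms (2/7)
10. 7928.571ms @ 74/7 + 214.286ms (2/7)
11. 8142.857ms @ 76/7 + 214.286ms (2/7)
12. 8357.143ms @ 78/7 + 214.286ms (2/7)
13. 8571.429ms @ 80/7 + 214.286ms (2/7)
14. 8785.714ms @ 82/7 + 214.286ms (2/7)

note 10 onset = 74/7b = 7928.571ms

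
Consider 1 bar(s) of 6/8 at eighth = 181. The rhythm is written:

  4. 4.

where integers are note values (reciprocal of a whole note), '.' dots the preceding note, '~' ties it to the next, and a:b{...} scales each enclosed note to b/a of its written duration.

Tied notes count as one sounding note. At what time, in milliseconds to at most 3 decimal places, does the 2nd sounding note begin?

note 2 onset = 3b = 994.475ms

1. 0.0ms @ 0 + 994.475ms (3)
2. 994.475ms @ 3 + 994.475ms (3)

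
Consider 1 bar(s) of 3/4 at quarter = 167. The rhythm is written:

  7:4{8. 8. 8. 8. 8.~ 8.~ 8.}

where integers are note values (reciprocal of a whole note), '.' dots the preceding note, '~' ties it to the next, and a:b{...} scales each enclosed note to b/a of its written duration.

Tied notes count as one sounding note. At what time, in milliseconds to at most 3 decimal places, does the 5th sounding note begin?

1. 0.0ms @ 0 + 153.978ms (3/7)
2. 153.978ms @ 3/7 + 153.978ms (3/7)
3. 307.956ms @ 6/7 + 153.978ms (3/7)
4. 461.933ms @ 9/7 + 153.978ms (3/7)
5. 615.911ms @ 12/7 + 461.933ms (9/7)

note 5 onset = 12/7b = 615.911ms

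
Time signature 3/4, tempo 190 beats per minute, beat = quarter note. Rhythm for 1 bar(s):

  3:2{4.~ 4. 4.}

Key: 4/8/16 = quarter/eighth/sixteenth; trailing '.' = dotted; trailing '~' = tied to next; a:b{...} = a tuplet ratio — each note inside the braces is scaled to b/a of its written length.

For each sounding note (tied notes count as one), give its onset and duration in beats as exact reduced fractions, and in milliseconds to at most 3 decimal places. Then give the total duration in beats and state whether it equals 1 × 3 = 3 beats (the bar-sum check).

1) 0.0ms=0b +631.579ms=2b
2) 631.579ms=2b +315.789ms=1b
Σ=3b of 3 (190bpm 3/4) — PASS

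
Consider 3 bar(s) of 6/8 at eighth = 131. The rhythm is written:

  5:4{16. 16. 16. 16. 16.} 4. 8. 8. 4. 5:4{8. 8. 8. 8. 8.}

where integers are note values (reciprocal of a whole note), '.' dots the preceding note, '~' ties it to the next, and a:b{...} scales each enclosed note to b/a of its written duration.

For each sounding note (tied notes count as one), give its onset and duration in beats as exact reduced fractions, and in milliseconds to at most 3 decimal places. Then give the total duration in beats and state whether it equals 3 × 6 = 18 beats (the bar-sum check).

1) 0.0ms=0b +274.809ms=3/5b
2) 274.809ms=3/5b +274.809ms=3/5b
3) 549.618ms=6/5b +274.809ms=3/5b
4) 824.427ms=9/5b +274.809ms=3/5b
5) 1099.237ms=12/5b +274.809ms=3/5b
6) 1374.046ms=3b +1374.046ms=3b
7) 2748.092ms=6b +687.023ms=3/2b
8) 3435.115ms=15/2b +687.023ms=3/2b
9) 4122.137ms=9b +1374.046ms=3b
10) 5496.183ms=12b +549.618ms=6/5b
11) 6045.802ms=66/5b +549.618ms=6/5b
12) 6595.42ms=72/5b +549.618ms=6/5b
13) 7145.038ms=78/5b +549.618ms=6/5b
14) 7694.656ms=84/5b +549.618ms=6/5b
Σ=18b of 18 (131bpm 6/8) — PASS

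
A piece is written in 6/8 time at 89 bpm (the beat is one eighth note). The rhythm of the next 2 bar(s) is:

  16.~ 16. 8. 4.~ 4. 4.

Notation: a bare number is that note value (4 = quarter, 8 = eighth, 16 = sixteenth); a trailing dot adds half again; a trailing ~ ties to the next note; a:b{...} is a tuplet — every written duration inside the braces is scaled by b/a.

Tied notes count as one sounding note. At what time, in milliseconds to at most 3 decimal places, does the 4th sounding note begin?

note 4 onset = 9b = 6067.416ms

1. 0.0ms @ 0 + 1011.236ms (3/2)
2. 1011.236ms @ 3/2 + 1011.236ms (3/2)
3. 2022.472ms @ 3 + 4044.944ms (6)
4. 6067.416ms @ 9 + 2022.472ms (3)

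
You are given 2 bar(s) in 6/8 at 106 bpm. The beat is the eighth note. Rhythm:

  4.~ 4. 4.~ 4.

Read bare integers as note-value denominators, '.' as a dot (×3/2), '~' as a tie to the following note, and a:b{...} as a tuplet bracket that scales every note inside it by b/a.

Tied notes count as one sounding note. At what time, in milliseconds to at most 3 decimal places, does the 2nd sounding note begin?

note 2 onset = 6b = 3396.226ms

1. 0.0ms @ 0 + 3396.226ms (6)
2. 3396.226ms @ 6 + 3396.226ms (6)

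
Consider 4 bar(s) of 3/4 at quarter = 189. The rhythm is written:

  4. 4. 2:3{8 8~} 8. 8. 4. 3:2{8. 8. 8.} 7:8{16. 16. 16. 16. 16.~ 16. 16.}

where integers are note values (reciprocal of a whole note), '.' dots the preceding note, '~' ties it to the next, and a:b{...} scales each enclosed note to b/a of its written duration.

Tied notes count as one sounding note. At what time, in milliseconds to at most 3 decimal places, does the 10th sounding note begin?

note 10 onset = 9b = 2857.143ms

1. 0.0ms @ 0 + 476.19ms (3/2)
2. 476.19ms @ 3/2 + 476.19ms (3/2)
3. 952.381ms @ 3 + 238.095ms (3/4)
4. 1190.476ms @ 15/4 + 476.19ms (3/2)
5. 1666.667ms @ 21/4 + 238.095ms (3/4)
6. 1904.762ms @ 6 + 476.19ms (3/2)
7. 2380.952ms @ 15/2 + 158.73ms (1/2)
8. 2539.683ms @ 8 + 158.73ms (1/2)
9. 2698.413ms @ 17/2 + 158.73ms (1/2)
10. 2857.143ms @ 9 + 136.054ms (3/7)
11. 2993.197ms @ 66/7 + 136.054ms (3/7)
12. 3129.252ms @ 69/7 + 136.054ms (3/7)
13. 3265.306ms @ 72/7 + 136.054ms (3/7)
14. 3401.361ms @ 75/7 + 272.109ms (6/7)
15. 3673.469ms @ 81/7 + 136.054ms (3/7)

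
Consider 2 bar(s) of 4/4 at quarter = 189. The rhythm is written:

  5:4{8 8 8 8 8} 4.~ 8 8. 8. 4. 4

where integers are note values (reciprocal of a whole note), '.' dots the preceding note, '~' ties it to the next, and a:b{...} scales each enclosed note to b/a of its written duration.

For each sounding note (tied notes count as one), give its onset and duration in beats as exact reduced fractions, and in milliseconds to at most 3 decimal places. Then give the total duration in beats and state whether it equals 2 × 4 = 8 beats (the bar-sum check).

1) 0.0ms=0b +126.984ms=2/5b
2) 126.984ms=2/5b +126.984ms=2/5b
3) 253.968ms=4/5b +126.984ms=2/5b
4) 380.952ms=6/5b +126.984ms=2/5b
5) 507.937ms=8/5b +126.984ms=2/5b
6) 634.921ms=2b +634.921ms=2b
7) 1269.841ms=4b +238.095ms=3/4b
8) 1507.937ms=19/4b +238.095ms=3/4b
9) 1746.032ms=11/2b +476.19ms=3/2b
10) 2222.222ms=7b +317.46ms=1b
Σ=8b of 8 (189bpm 4/4) — PASS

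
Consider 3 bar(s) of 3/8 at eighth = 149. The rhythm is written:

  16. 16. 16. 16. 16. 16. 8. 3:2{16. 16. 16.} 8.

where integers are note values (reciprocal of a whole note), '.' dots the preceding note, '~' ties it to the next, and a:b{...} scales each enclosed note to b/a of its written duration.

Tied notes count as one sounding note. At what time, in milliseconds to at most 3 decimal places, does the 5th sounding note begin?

1. 0.0ms @ 0 + 302.013ms (3/4)
2. 302.013ms @ 3/4 + 302.013ms (3/4)
3. 604.027ms @ 3/2 + 302.013ms (3/4)
4. 906.04ms @ 9/4 + 302.013ms (3/4)
5. 1208.054ms @ 3 + 302.013ms (3/4)
6. 1510.067ms @ 15/4 + 302.013ms (3/4)
7. 1812.081ms @ 9/2 + 604.027ms (3/2)
8. 2416.107ms @ 6 + 201.342ms (1/2)
9. 2617.45ms @ 13/2 + 201.342ms (1/2)
10. 2818.792ms @ 7 + 201.342ms (1/2)
11. 3020.134ms @ 15/2 + 604.027ms (3/2)

note 5 onset = 3b = 1208.054ms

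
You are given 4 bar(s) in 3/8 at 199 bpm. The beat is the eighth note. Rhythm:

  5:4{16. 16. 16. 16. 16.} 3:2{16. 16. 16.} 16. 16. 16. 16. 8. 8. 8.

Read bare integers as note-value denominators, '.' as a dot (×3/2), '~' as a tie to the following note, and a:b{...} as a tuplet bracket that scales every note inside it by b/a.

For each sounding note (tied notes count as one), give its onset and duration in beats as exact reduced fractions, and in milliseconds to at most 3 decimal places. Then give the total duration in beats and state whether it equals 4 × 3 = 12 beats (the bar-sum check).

1) 0.0ms=0b +180.905ms=3/5b
2) 180.905ms=3/5b +180.905ms=3/5b
3) 361.809ms=6/5b +180.905ms=3/5b
4) 542.714ms=9/5b +180.905ms=3/5b
5) 723.618ms=12/5b +180.905ms=3/5b
6) 904.523ms=3b +150.754ms=1/2b
7) 1055.276ms=7/2b +150.754ms=1/2b
8) 1206.03ms=4b +150.754ms=1/2b
9) 1356.784ms=9/2b +226.131ms=3/4b
10) 1582.915ms=21/4b +226.131ms=3/4b
11) 1809.045ms=6b +226.131ms=3/4b
12) 2035.176ms=27/4b +226.131ms=3/4b
13) 2261.307ms=15/2b +452.261ms=3/2b
14) 2713.568ms=9b +452.261ms=3/2b
15) 3165.829ms=21/2b +452.261ms=3/2b
Σ=12b of 12 (199bpm 3/8) — PASS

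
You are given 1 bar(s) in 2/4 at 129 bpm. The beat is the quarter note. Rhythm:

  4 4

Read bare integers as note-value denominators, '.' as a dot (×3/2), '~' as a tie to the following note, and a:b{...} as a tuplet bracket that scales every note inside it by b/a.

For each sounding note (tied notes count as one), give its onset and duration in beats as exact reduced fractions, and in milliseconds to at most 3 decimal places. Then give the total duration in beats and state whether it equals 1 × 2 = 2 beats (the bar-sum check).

1) 0.0ms=0b +465.116ms=1b
2) 465.116ms=1b +465.116ms=1b
Σ=2b of 2 (129bpm 2/4) — PASS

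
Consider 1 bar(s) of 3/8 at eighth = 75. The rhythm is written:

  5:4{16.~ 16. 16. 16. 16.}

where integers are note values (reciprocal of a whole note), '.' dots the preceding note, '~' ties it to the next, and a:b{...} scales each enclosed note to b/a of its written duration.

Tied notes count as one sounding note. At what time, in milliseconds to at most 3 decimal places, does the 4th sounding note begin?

1. 0.0ms @ 0 + 960.0ms (6/5)
2. 960.0ms @ 6/5 + 480.0ms (3/5)
3. 1440.0ms @ 9/5 + 480.0ms (3/5)
4. 1920.0ms @ 12/5 + 480.0ms (3/5)

note 4 onset = 12/5b = 1920.0ms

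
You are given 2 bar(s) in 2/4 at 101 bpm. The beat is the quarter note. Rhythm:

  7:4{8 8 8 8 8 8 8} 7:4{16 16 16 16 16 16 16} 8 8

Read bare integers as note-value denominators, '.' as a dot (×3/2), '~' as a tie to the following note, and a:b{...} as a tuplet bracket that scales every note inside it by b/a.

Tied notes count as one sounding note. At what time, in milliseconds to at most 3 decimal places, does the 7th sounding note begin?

note 7 onset = 12/7b = 1018.388ms

1. 0.0ms @ 0 + 169.731ms (2/7)
2. 169.731ms @ 2/7 + 169.731ms (2/7)
3. 339.463ms @ 4/7 + 169.731ms (2/7)
4. 509.194ms @ 6/7 + 169.731ms (2/7)
5. 678.925ms @ 8/7 + 169.731ms (2/7)
6. 848.656ms @ 10/7 + 169.731ms (2/7)
7. 1018.388ms @ 12/7 + 169.731ms (2/7)
8. 1188.119ms @ 2 + 84.866ms (1/7)
9. 1272.984ms @ 15/7 + 84.866ms (1/7)
10. 1357.85ms @ 16/7 + 84.866ms (1/7)
11. 1442.716ms @ 17/7 + 84.866ms (1/7)
12. 1527.581ms @ 18/7 + 84.866ms (1/7)
13. 1612.447ms @ 19/7 + 84.866ms (1/7)
14. 1697.313ms @ 20/7 + 84.866ms (1/7)
15. 1782.178ms @ 3 + 297.03ms (1/2)
16. 2079.208ms @ 7/2 + 297.03ms (1/2)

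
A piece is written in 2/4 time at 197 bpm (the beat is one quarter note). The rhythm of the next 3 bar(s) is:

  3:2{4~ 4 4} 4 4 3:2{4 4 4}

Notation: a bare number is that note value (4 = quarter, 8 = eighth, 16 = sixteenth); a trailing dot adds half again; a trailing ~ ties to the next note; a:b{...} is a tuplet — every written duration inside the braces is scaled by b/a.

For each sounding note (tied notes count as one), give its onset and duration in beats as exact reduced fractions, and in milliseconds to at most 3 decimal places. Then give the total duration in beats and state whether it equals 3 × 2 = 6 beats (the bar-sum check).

1) 0.0ms=0b +406.091ms=4/3b
2) 406.091ms=4/3b +203.046ms=2/3b
3) 609.137ms=2b +304.569ms=1b
4) 913.706ms=3b +304.569ms=1b
5) 1218.274ms=4b +203.046ms=2/3b
6) 1421.32ms=14/3b +203.046ms=2/3b
7) 1624.365ms=16/3b +203.046ms=2/3b
Σ=6b of 6 (197bpm 2/4) — PASS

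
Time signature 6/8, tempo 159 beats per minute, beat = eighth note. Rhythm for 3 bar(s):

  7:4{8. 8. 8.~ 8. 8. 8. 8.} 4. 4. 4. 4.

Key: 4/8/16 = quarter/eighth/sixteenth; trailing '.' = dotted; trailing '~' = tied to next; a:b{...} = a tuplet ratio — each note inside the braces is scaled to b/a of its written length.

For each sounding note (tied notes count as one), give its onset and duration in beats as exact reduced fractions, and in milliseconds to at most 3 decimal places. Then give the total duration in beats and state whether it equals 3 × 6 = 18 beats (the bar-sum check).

1) 0.0ms=0b +323.45ms=6/7b
2) 323.45ms=6/7b +323.45ms=6/7b
3) 646.9ms=12/7b +646.9ms=12/7b
4) 1293.801ms=24/7b +323.45ms=6/7b
5) 1617.251ms=30/7b +323.45ms=6/7b
6) 1940.701ms=36/7b +323.45ms=6/7b
7) 2264.151ms=6b +1132.075ms=3b
8) 3396.226ms=9b +1132.075ms=3b
9) 4528.302ms=12b +1132.075ms=3b
10) 5660.377ms=15b +1132.075ms=3b
Σ=18b of 18 (159bpm 6/8) — PASS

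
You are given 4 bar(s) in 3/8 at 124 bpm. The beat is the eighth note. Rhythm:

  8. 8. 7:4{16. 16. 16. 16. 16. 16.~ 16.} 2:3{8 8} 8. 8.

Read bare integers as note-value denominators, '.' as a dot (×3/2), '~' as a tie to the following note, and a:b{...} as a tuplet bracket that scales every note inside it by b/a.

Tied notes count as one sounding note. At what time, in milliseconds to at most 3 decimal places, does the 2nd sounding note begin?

1. 0.0ms @ 0 + 725.806ms (3/2)
2. 725.806ms @ 3/2 + 725.806ms (3/2)
3. 1451.613ms @ 3 + 207.373ms (3/7)
4. 1658.986ms @ 24/7 + 207.373ms (3/7)
5. 1866.359ms @ 27/7 + 207.373ms (3/7)
6. 2073.733ms @ 30/7 + 207.373ms (3/7)
7. 2281.106ms @ 33/7 + 207.373ms (3/7)
8. 2488.479ms @ 36/7 + 414.747ms (6/7)
9. 2903.226ms @ 6 + 725.806ms (3/2)
10. 3629.032ms @ 15/2 + 725.806ms (3/2)
11. 4354.839ms @ 9 + 725.806ms (3/2)
12. 5080.645ms @ 21/2 + 725.806ms (3/2)

note 2 onset = 3/2b = 725.806ms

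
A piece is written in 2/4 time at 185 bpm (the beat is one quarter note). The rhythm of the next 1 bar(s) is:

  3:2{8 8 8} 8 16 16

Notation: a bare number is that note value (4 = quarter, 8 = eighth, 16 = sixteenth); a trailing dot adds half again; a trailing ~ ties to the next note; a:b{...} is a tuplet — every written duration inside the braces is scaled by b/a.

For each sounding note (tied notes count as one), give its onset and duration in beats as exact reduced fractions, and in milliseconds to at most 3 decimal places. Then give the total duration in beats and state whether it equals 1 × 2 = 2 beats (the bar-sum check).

1) 0.0ms=0b +108.108ms=1/3b
2) 108.108ms=1/3b +108.108ms=1/3b
3) 216.216ms=2/3b +108.108ms=1/3b
4) 324.324ms=1b +162.162ms=1/2b
5) 486.486ms=3/2b +81.081ms=1/4b
6) 567.568ms=7/4b +81.081ms=1/4b
Σ=2b of 2 (185bpm 2/4) — PASS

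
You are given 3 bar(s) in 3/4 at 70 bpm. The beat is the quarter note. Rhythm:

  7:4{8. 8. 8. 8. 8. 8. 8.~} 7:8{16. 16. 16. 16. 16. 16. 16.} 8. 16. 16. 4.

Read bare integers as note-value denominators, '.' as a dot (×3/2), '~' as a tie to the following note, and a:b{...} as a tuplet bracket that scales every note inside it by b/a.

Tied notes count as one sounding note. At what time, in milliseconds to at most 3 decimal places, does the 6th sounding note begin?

1. 0.0ms @ 0 + 367.347ms (3/7)
2. 367.347ms @ 3/7 + 367.347ms (3/7)
3. 734.694ms @ 6/7 + 367.347ms (3/7)
4. 1102.041ms @ 9/7 + 367.347ms (3/7)
5. 1469.388ms @ 12/7 + 367.347ms (3/7)
6. 1836.735ms @ 15/7 + 367.347ms (3/7)
7. 2204.082ms @ 18/7 + 734.694ms (6/7)
8. 2938.776ms @ 24/7 + 367.347ms (3/7)
9. 3306.122ms @ 27/7 + 367.347ms (3/7)
10. 3673.469ms @ 30/7 + 367.347ms (3/7)
11. 4040.816ms @ 33/7 + 367.347ms (3/7)
12. 4408.163ms @ 36/7 + 367.347ms (3/7)
13. 4775.51ms @ 39/7 + 367.347ms (3/7)
14. 5142.857ms @ 6 + 642.857ms (3/4)
15. 5785.714ms @ 27/4 + 321.429ms (3/8)
16. 6107.143ms @ 57/8 + 321.429ms (3/8)
17. 6428.571ms @ 15/2 + 1285.714ms (3/2)

note 6 onset = 15/7b = 1836.735ms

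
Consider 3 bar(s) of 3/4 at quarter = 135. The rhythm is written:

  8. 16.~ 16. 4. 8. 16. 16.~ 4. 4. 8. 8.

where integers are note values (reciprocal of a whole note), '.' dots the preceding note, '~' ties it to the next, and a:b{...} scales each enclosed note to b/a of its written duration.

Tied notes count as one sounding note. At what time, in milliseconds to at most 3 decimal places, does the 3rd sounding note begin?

note 3 onset = 3/2b = 666.667ms

1. 0.0ms @ 0 + 333.333ms (3/4)
2. 333.333ms @ 3/4 + 333.333ms (3/4)
3. 666.667ms @ 3/2 + 666.667ms (3/2)
4. 1333.333ms @ 3 + 333.333ms (3/4)
5. 1666.667ms @ 15/4 + 166.667ms (3/8)
6. 1833.333ms @ 33/8 + 833.333ms (15/8)
7. 2666.667ms @ 6 + 666.667ms (3/2)
8. 3333.333ms @ 15/2 + 333.333ms (3/4)
9. 3666.667ms @ 33/4 + 333.333ms (3/4)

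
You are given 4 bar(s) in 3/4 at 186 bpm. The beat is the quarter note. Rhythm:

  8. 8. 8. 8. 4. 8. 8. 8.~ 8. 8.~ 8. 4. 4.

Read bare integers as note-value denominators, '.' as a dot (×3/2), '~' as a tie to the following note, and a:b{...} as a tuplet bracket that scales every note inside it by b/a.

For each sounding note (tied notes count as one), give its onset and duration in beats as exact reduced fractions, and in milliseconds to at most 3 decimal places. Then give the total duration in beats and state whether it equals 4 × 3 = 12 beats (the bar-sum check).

1) 0.0ms=0b +241.935ms=3/4b
2) 241.935ms=3/4b +241.935ms=3/4b
3) 483.871ms=3/2b +241.935ms=3/4b
4) 725.806ms=9/4b +241.935ms=3/4b
5) 967.742ms=3b +483.871ms=3/2b
6) 1451.613ms=9/2b +241.935ms=3/4b
7) 1693.548ms=21/4b +241.935ms=3/4b
8) 1935.484ms=6b +483.871ms=3/2b
9) 2419.355ms=15/2b +483.871ms=3/2b
10) 2903.226ms=9b +483.871ms=3/2b
11) 3387.097ms=21/2b +483.871ms=3/2b
Σ=12b of 12 (186bpm 3/4) — PASS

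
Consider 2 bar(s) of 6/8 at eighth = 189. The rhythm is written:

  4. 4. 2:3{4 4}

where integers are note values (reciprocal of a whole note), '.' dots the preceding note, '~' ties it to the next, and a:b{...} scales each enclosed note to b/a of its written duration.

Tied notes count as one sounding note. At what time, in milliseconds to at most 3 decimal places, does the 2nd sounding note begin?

1. 0.0ms @ 0 + 952.381ms (3)
2. 952.381ms @ 3 + 952.381ms (3)
3. 1904.762ms @ 6 + 952.381ms (3)
4. 2857.143ms @ 9 + 952.381ms (3)

note 2 onset = 3b = 952.381ms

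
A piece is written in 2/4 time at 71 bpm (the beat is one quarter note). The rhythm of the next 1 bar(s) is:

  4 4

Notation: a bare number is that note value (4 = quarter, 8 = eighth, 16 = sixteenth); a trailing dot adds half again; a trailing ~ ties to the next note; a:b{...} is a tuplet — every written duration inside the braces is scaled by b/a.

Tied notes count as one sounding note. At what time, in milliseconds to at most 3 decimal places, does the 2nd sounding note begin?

1. 0.0ms @ 0 + 845.07ms (1)
2. 845.07ms @ 1 + 845.07ms (1)

note 2 onset = 1b = 845.07ms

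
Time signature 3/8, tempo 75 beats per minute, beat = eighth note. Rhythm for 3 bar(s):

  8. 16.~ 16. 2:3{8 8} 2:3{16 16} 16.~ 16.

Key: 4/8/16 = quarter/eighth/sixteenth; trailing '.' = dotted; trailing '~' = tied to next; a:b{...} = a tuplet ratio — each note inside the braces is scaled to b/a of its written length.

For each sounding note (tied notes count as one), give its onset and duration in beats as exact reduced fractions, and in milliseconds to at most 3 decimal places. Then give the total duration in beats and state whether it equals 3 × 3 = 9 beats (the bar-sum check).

1) 0.0ms=0b +1200.0ms=3/2b
2) 1200.0ms=3/2b +1200.0ms=3/2b
3) 2400.0ms=3b +1200.0ms=3/2b
4) 3600.0ms=9/2b +1200.0ms=3/2b
5) 4800.0ms=6b +600.0ms=3/4b
6) 5400.0ms=27/4b +600.0ms=3/4b
7) 6000.0ms=15/2b +1200.0ms=3/2b
Σ=9b of 9 (75bpm 3/8) — PASS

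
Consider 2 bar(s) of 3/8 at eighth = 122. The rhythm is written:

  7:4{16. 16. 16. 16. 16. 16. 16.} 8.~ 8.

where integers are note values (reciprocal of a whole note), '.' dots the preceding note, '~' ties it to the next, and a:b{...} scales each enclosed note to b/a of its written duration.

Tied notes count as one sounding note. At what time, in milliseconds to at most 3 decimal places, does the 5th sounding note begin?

note 5 onset = 12/7b = 843.091ms

1. 0.0ms @ 0 + 210.773ms (3/7)
2. 210.773ms @ 3/7 + 210.773ms (3/7)
3. 421.546ms @ 6/7 + 210.773ms (3/7)
4. 632.319ms @ 9/7 + 210.773ms (3/7)
5. 843.091ms @ 12/7 + 210.773ms (3/7)
6. 1053.864ms @ 15/7 + 210.773ms (3/7)
7. 1264.637ms @ 18/7 + 210.773ms (3/7)
8. 1475.41ms @ 3 + 1475.41ms (3)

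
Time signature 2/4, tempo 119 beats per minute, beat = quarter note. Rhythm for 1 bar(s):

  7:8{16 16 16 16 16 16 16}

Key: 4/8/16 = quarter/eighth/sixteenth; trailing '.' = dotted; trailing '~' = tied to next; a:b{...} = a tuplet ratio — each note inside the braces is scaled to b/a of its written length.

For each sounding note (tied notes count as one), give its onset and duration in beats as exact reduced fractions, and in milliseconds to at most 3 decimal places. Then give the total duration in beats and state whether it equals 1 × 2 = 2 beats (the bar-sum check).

1) 0.0ms=0b +144.058ms=2/7b
2) 144.058ms=2/7b +144.058ms=2/7b
3) 288.115ms=4/7b +144.058ms=2/7b
4) 432.173ms=6/7b +144.058ms=2/7b
5) 576.23ms=8/7b +144.058ms=2/7b
6) 720.288ms=10/7b +144.058ms=2/7b
7) 864.346ms=12/7b +144.058ms=2/7b
Σ=2b of 2 (119bpm 2/4) — PASS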